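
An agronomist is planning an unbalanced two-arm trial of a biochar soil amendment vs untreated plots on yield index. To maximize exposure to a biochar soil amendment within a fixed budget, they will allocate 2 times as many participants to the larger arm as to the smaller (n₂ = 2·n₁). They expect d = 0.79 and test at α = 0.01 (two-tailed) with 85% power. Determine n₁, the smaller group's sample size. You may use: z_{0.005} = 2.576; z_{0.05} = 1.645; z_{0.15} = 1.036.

With allocation ratio k = n₂/n₁ = 2, Var(x̄₁−x̄₂) = σ²(1/n₁ + 1/(k·n₁)) = σ²·(k+1)/(k·n₁).
So n₁ = (1 + 1/k)·((z_{α/2} + z_β)/d)² = 1.500 × (3.612/0.79)².
n₁ = 1.500 × 20.90 = 31.4.
Round up: n₁ = 32, giving n₂ = 2 × 32 = 64.

n₁ = 32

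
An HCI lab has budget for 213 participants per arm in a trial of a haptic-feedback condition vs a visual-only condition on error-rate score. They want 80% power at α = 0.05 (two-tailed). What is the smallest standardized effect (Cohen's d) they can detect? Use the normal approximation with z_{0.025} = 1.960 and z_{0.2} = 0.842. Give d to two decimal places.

d_min ≈ 0.27

For two independent groups of n = 213 each: d_min = (z_{α/2} + z_β)·√(2/n).
z-sum = 1.960 + 0.842 = 2.802.
d_min = 2.802 × √(2/213) = 2.802 × 0.0969 = 0.272.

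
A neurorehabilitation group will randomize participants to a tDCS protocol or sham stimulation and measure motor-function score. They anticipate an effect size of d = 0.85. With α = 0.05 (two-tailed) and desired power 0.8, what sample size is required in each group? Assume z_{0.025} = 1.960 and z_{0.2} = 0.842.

n = 22 per group

For two independent groups with equal n: n = 2·((z_{α/2} + z_β) / d)².
z_{α/2} + z_β = 1.960 + 0.842 = 2.802.
n = 2 × (2.802 / 0.85)² = 2 × 3.296² = 2 × 10.87 = 21.7.
Round up to the next whole participant.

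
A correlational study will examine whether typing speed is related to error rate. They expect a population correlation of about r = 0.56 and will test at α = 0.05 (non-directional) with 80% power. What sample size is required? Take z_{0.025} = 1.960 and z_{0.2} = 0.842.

Fisher's z: C = ½·ln((1+r)/(1−r)) = ½·ln(3.5455) = 0.6328.
n = ((z_{α/2} + z_β)/C)² + 3.
(1.960 + 0.842) / 0.6328 = 2.802 / 0.6328 = 4.428.
n = 4.428² + 3 = 19.61 + 3 = 22.6.
Round up.

n = 23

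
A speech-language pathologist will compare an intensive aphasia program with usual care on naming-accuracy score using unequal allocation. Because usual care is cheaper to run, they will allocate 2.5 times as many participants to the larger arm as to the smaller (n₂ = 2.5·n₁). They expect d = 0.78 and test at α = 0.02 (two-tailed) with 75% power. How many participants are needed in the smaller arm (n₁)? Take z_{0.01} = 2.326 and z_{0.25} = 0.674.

n₁ = 21

With allocation ratio k = n₂/n₁ = 2.5, Var(x̄₁−x̄₂) = σ²(1/n₁ + 1/(k·n₁)) = σ²·(k+1)/(k·n₁).
So n₁ = (1 + 1/k)·((z_{α/2} + z_β)/d)² = 1.400 × (3.000/0.78)².
n₁ = 1.400 × 14.79 = 20.7.
Round up: n₁ = 21, giving n₂ = ⌈2.5 × 21⌉ = ⌈52.5⌉ = 53.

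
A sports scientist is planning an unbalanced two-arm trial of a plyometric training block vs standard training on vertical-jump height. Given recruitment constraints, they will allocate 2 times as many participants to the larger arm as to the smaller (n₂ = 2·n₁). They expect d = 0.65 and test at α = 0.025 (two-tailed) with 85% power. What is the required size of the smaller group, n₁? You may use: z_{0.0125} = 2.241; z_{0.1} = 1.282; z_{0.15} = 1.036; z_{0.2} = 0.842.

n₁ = 39

With allocation ratio k = n₂/n₁ = 2, Var(x̄₁−x̄₂) = σ²(1/n₁ + 1/(k·n₁)) = σ²·(k+1)/(k·n₁).
So n₁ = (1 + 1/k)·((z_{α/2} + z_β)/d)² = 1.500 × (3.277/0.65)².
n₁ = 1.500 × 25.42 = 38.1.
Round up: n₁ = 39, giving n₂ = 2 × 39 = 78.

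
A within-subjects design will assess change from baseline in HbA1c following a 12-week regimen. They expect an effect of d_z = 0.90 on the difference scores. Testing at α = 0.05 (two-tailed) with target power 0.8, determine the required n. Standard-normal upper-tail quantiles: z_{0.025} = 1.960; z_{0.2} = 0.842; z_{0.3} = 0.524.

For a paired (one-sample on differences) test: n = ((z_{α/2} + z_β) / d)².
z_{α/2} + z_β = 1.960 + 0.842 = 2.802.
n = (2.802 / 0.90)² = 3.113² = 9.69.
Round up.

n = 10 pairs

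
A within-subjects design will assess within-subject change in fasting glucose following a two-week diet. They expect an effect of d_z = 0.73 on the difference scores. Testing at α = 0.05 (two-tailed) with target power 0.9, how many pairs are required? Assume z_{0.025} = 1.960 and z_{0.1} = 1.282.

n = 20 pairs

For a paired (one-sample on differences) test: n = ((z_{α/2} + z_β) / d)².
z_{α/2} + z_β = 1.960 + 1.282 = 3.242.
n = (3.242 / 0.73)² = 4.441² = 19.72.
Round up.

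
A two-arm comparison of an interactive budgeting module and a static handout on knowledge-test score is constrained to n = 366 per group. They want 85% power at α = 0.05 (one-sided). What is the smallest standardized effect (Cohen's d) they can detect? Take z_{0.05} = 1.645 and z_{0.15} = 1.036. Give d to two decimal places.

d_min ≈ 0.20

For two independent groups of n = 366 each: d_min = (z_{α} + z_β)·√(2/n).
z-sum = 1.645 + 1.036 = 2.681.
d_min = 2.681 × √(2/366) = 2.681 × 0.0739 = 0.198.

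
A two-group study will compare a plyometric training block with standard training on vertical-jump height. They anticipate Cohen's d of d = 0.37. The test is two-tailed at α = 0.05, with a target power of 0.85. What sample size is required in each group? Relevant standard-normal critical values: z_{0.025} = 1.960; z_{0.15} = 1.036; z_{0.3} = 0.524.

n = 132 per group

For two independent groups with equal n: n = 2·((z_{α/2} + z_β) / d)².
z_{α/2} + z_β = 1.960 + 1.036 = 2.996.
n = 2 × (2.996 / 0.37)² = 2 × 8.097² = 2 × 65.57 = 131.1.
Round up to the next whole participant.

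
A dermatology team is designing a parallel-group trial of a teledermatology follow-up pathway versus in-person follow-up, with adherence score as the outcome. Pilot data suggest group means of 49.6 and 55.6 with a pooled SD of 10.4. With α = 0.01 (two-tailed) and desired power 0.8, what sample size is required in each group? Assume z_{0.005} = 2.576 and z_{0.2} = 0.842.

Cohen's d = |M₁ − M₂| / SD_pooled = |49.6 − 55.6| / 10.4 = 6.0 / 10.4 = 0.577.
For two independent groups with equal n: n = 2·((z_{α/2} + z_β) / d)².
z_{α/2} + z_β = 2.576 + 0.842 = 3.418.
n = 2 × (3.418 / 0.577)² = 2 × 5.924² = 2 × 35.09 = 70.2.
Round up to the next whole participant.

n = 71 per group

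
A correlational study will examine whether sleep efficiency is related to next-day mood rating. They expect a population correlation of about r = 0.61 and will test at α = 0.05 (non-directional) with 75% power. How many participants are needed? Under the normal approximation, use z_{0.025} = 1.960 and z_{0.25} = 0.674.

n = 17

Fisher's z: C = ½·ln((1+r)/(1−r)) = ½·ln(4.1282) = 0.7089.
n = ((z_{α/2} + z_β)/C)² + 3.
(1.960 + 0.674) / 0.7089 = 2.634 / 0.7089 = 3.716.
n = 3.716² + 3 = 13.81 + 3 = 16.8.
Round up.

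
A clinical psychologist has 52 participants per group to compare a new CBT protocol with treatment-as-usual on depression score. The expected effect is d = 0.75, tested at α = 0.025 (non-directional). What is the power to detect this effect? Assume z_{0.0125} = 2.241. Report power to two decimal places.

For two equal groups, power = Φ(d·√(n/2) − z_{α/2}).
d·√(n/2) = 0.75 × √(52/2) = 0.75 × 5.099 = 3.824.
z_β = 3.824 − 2.241 = 1.583.
Power = Φ(1.583) = 0.943.

power ≈ 0.94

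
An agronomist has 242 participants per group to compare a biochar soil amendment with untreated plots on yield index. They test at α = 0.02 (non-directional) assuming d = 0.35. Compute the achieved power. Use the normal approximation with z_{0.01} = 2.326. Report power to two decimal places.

For two equal groups, power = Φ(d·√(n/2) − z_{α/2}).
d·√(n/2) = 0.35 × √(242/2) = 0.35 × 11.000 = 3.850.
z_β = 3.850 − 2.326 = 1.524.
Power = Φ(1.524) = 0.936.

power ≈ 0.94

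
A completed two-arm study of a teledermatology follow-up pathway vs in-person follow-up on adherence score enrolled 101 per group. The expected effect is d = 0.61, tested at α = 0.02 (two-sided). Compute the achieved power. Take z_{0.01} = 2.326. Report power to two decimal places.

For two equal groups, power = Φ(d·√(n/2) − z_{α/2}).
d·√(n/2) = 0.61 × √(101/2) = 0.61 × 7.106 = 4.335.
z_β = 4.335 − 2.326 = 2.009.
Power = Φ(2.009) = 0.978.

power ≈ 0.98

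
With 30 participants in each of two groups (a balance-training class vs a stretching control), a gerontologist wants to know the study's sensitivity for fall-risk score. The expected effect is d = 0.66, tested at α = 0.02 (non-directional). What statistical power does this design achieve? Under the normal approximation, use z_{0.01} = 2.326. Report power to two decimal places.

For two equal groups, power = Φ(d·√(n/2) − z_{α/2}).
d·√(n/2) = 0.66 × √(30/2) = 0.66 × 3.873 = 2.556.
z_β = 2.556 − 2.326 = 0.230.
Power = Φ(0.230) = 0.591.

power ≈ 0.59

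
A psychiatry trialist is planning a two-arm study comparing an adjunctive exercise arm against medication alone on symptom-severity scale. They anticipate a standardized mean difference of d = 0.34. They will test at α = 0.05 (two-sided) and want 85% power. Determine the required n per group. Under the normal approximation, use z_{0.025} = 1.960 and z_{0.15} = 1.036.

For two independent groups with equal n: n = 2·((z_{α/2} + z_β) / d)².
z_{α/2} + z_β = 1.960 + 1.036 = 2.996.
n = 2 × (2.996 / 0.34)² = 2 × 8.812² = 2 × 77.65 = 155.3.
Round up to the next whole participant.

n = 156 per group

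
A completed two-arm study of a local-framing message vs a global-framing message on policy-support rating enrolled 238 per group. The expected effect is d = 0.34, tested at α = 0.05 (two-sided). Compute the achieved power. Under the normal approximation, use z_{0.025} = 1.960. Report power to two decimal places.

For two equal groups, power = Φ(d·√(n/2) − z_{α/2}).
d·√(n/2) = 0.34 × √(238/2) = 0.34 × 10.909 = 3.709.
z_β = 3.709 − 1.960 = 1.749.
Power = Φ(1.749) = 0.960.

power ≈ 0.96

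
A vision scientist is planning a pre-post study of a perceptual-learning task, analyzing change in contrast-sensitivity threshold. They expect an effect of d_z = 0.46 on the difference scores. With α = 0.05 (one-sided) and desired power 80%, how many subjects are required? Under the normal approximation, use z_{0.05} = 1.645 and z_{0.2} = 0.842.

n = 30 pairs

For a paired (one-sample on differences) test: n = ((z_{α} + z_β) / d)².
z_{α} + z_β = 1.645 + 0.842 = 2.487.
n = (2.487 / 0.46)² = 5.407² = 29.23.
Round up.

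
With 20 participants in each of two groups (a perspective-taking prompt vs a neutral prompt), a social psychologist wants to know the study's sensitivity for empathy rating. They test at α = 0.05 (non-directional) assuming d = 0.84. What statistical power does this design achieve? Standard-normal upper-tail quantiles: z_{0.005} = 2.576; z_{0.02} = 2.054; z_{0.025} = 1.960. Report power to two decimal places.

For two equal groups, power = Φ(d·√(n/2) − z_{α/2}).
d·√(n/2) = 0.84 × √(20/2) = 0.84 × 3.162 = 2.656.
z_β = 2.656 − 1.960 = 0.696.
Power = Φ(0.696) = 0.757.

power ≈ 0.76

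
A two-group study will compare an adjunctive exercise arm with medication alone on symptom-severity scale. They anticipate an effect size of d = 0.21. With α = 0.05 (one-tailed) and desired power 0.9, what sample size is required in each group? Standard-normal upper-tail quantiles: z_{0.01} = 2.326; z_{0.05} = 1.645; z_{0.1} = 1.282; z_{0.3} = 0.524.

n = 389 per group

For two independent groups with equal n: n = 2·((z_{α} + z_β) / d)².
z_{α} + z_β = 1.645 + 1.282 = 2.927.
n = 2 × (2.927 / 0.21)² = 2 × 13.938² = 2 × 194.27 = 388.5.
Round up to the next whole participant.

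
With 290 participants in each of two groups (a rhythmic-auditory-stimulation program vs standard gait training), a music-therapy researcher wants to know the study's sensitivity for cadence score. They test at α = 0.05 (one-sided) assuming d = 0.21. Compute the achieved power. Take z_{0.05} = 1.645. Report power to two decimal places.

power ≈ 0.81

For two equal groups, power = Φ(d·√(n/2) − z_{α}).
d·√(n/2) = 0.21 × √(290/2) = 0.21 × 12.042 = 2.529.
z_β = 2.529 − 1.645 = 0.884.
Power = Φ(0.884) = 0.812.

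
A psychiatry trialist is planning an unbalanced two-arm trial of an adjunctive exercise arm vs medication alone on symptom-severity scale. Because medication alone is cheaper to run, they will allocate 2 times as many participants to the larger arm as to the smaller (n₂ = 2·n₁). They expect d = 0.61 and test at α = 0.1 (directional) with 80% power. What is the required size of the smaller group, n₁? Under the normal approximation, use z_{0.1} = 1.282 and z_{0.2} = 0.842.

n₁ = 19

With allocation ratio k = n₂/n₁ = 2, Var(x̄₁−x̄₂) = σ²(1/n₁ + 1/(k·n₁)) = σ²·(k+1)/(k·n₁).
So n₁ = (1 + 1/k)·((z_{α} + z_β)/d)² = 1.500 × (2.124/0.61)².
n₁ = 1.500 × 12.12 = 18.2.
Round up: n₁ = 19, giving n₂ = 2 × 19 = 38.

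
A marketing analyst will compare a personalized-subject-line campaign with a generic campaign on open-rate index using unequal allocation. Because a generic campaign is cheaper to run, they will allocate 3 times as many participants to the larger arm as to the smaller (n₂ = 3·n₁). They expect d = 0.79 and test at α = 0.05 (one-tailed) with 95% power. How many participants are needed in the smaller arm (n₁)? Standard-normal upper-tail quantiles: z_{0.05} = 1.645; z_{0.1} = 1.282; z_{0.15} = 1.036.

With allocation ratio k = n₂/n₁ = 3, Var(x̄₁−x̄₂) = σ²(1/n₁ + 1/(k·n₁)) = σ²·(k+1)/(k·n₁).
So n₁ = (1 + 1/k)·((z_{α} + z_β)/d)² = 1.333 × (3.290/0.79)².
n₁ = 1.333 × 17.34 = 23.1.
Round up: n₁ = 24, giving n₂ = 3 × 24 = 72.

n₁ = 24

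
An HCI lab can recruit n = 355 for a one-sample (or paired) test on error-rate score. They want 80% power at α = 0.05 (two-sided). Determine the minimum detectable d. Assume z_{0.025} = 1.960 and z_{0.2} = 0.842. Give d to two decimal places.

d_min ≈ 0.15

For a single sample (or paired design) of n = 355: d_min = (z_{α/2} + z_β)/√n.
z-sum = 1.960 + 0.842 = 2.802.
d_min = 2.802 / √355 = 2.802 / 18.841 = 0.149.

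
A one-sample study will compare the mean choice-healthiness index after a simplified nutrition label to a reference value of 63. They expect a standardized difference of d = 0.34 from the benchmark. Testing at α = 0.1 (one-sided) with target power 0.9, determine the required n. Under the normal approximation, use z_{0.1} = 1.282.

For a one-sample test: n = ((z_{α} + z_β) / d)².
z_{α} + z_β = 1.282 + 1.282 = 2.564.
n = (2.564 / 0.34)² = 7.541² = 56.87.
Round up.

n = 57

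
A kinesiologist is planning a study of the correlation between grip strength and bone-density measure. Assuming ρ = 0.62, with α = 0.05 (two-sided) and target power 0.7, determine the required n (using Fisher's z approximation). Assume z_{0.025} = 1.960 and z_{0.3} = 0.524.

Fisher's z: C = ½·ln((1+r)/(1−r)) = ½·ln(4.2632) = 0.7250.
n = ((z_{α/2} + z_β)/C)² + 3.
(1.960 + 0.524) / 0.7250 = 2.484 / 0.7250 = 3.426.
n = 3.426² + 3 = 11.74 + 3 = 14.7.
Round up.

n = 15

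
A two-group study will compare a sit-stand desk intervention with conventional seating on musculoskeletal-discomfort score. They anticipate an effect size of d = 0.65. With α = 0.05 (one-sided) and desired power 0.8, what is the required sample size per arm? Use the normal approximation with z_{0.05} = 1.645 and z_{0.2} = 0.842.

n = 30 per group

For two independent groups with equal n: n = 2·((z_{α} + z_β) / d)².
z_{α} + z_β = 1.645 + 0.842 = 2.487.
n = 2 × (2.487 / 0.65)² = 2 × 3.826² = 2 × 14.64 = 29.3.
Round up to the next whole participant.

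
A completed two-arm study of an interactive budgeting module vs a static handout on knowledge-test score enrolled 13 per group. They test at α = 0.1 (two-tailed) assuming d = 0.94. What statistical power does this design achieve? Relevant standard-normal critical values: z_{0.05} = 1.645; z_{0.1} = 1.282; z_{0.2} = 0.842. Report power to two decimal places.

power ≈ 0.77

For two equal groups, power = Φ(d·√(n/2) − z_{α/2}).
d·√(n/2) = 0.94 × √(13/2) = 0.94 × 2.550 = 2.397.
z_β = 2.397 − 1.645 = 0.752.
Power = Φ(0.752) = 0.774.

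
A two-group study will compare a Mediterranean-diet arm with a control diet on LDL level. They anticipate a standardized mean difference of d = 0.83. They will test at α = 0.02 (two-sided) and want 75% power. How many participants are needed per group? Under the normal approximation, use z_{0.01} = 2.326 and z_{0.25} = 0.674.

For two independent groups with equal n: n = 2·((z_{α/2} + z_β) / d)².
z_{α/2} + z_β = 2.326 + 0.674 = 3.000.
n = 2 × (3.000 / 0.83)² = 2 × 3.614² = 2 × 13.06 = 26.1.
Round up to the next whole participant.

n = 27 per group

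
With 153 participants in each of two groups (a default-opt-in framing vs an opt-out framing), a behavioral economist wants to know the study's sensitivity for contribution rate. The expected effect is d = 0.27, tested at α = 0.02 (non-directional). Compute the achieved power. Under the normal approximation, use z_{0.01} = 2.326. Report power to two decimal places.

power ≈ 0.51

For two equal groups, power = Φ(d·√(n/2) − z_{α/2}).
d·√(n/2) = 0.27 × √(153/2) = 0.27 × 8.746 = 2.362.
z_β = 2.362 − 2.326 = 0.036.
Power = Φ(0.036) = 0.514.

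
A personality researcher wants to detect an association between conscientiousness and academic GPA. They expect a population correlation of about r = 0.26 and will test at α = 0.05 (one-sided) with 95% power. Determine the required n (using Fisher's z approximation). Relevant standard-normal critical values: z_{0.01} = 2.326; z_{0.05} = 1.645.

n = 156

Fisher's z: C = ½·ln((1+r)/(1−r)) = ½·ln(1.7027) = 0.2661.
n = ((z_{α} + z_β)/C)² + 3.
(1.645 + 1.645) / 0.2661 = 3.290 / 0.2661 = 12.364.
n = 12.364² + 3 = 152.86 + 3 = 155.9.
Round up.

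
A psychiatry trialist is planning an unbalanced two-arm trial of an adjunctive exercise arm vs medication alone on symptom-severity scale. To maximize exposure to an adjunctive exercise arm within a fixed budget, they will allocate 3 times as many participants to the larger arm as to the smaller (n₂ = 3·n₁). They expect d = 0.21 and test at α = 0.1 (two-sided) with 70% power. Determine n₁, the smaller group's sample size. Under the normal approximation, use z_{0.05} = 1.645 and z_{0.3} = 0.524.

n₁ = 143

With allocation ratio k = n₂/n₁ = 3, Var(x̄₁−x̄₂) = σ²(1/n₁ + 1/(k·n₁)) = σ²·(k+1)/(k·n₁).
So n₁ = (1 + 1/k)·((z_{α/2} + z_β)/d)² = 1.333 × (2.169/0.21)².
n₁ = 1.333 × 106.68 = 142.2.
Round up: n₁ = 143, giving n₂ = 3 × 143 = 429.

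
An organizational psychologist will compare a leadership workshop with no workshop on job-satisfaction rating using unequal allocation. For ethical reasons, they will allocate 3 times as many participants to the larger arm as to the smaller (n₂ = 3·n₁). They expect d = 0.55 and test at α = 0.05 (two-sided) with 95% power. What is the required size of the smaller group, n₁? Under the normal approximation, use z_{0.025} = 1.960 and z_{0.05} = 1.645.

n₁ = 58

With allocation ratio k = n₂/n₁ = 3, Var(x̄₁−x̄₂) = σ²(1/n₁ + 1/(k·n₁)) = σ²·(k+1)/(k·n₁).
So n₁ = (1 + 1/k)·((z_{α/2} + z_β)/d)² = 1.333 × (3.605/0.55)².
n₁ = 1.333 × 42.96 = 57.3.
Round up: n₁ = 58, giving n₂ = 3 × 58 = 174.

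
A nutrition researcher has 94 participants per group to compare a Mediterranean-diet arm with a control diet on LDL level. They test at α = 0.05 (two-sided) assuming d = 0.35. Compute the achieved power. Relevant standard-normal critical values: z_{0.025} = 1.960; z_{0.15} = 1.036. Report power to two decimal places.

power ≈ 0.67

For two equal groups, power = Φ(d·√(n/2) − z_{α/2}).
d·√(n/2) = 0.35 × √(94/2) = 0.35 × 6.856 = 2.399.
z_β = 2.399 − 1.960 = 0.439.
Power = Φ(0.439) = 0.670.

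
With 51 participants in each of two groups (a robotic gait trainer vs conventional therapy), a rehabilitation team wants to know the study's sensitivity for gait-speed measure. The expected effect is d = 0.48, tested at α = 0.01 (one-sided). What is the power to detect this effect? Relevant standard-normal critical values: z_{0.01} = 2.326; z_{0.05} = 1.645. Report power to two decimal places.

power ≈ 0.54

For two equal groups, power = Φ(d·√(n/2) − z_{α}).
d·√(n/2) = 0.48 × √(51/2) = 0.48 × 5.050 = 2.424.
z_β = 2.424 − 2.326 = 0.098.
Power = Φ(0.098) = 0.539.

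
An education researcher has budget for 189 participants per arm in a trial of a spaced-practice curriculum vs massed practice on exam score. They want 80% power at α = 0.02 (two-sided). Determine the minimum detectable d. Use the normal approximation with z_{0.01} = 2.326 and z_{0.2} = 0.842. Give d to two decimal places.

For two independent groups of n = 189 each: d_min = (z_{α/2} + z_β)·√(2/n).
z-sum = 2.326 + 0.842 = 3.168.
d_min = 3.168 × √(2/189) = 3.168 × 0.1029 = 0.326.

d_min ≈ 0.33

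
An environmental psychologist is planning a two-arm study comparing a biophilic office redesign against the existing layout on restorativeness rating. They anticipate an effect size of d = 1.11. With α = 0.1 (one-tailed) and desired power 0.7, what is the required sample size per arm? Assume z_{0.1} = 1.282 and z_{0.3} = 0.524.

n = 6 per group

For two independent groups with equal n: n = 2·((z_{α} + z_β) / d)².
z_{α} + z_β = 1.282 + 0.524 = 1.806.
n = 2 × (1.806 / 1.11)² = 2 × 1.627² = 2 × 2.65 = 5.3.
Round up to the next whole participant.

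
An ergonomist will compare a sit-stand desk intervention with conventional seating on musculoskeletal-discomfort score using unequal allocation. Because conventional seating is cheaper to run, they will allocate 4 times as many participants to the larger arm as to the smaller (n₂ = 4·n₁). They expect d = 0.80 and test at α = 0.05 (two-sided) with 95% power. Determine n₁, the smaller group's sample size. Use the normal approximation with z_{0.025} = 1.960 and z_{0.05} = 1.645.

n₁ = 26

With allocation ratio k = n₂/n₁ = 4, Var(x̄₁−x̄₂) = σ²(1/n₁ + 1/(k·n₁)) = σ²·(k+1)/(k·n₁).
So n₁ = (1 + 1/k)·((z_{α/2} + z_β)/d)² = 1.250 × (3.605/0.80)².
n₁ = 1.250 × 20.31 = 25.4.
Round up: n₁ = 26, giving n₂ = 4 × 26 = 104.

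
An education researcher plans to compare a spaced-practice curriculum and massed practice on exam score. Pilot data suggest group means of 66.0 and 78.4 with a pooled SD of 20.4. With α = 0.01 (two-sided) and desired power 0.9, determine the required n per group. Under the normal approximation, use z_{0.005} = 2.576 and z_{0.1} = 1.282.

Cohen's d = |M₁ − M₂| / SD_pooled = |66.0 − 78.4| / 20.4 = 12.4 / 20.4 = 0.608.
For two independent groups with equal n: n = 2·((z_{α/2} + z_β) / d)².
z_{α/2} + z_β = 2.576 + 1.282 = 3.858.
n = 2 × (3.858 / 0.608)² = 2 × 6.345² = 2 × 40.26 = 80.5.
Round up to the next whole participant.

n = 81 per group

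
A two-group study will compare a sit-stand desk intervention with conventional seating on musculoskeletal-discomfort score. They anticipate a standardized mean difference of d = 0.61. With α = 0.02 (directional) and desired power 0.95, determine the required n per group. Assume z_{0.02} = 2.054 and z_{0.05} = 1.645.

For two independent groups with equal n: n = 2·((z_{α} + z_β) / d)².
z_{α} + z_β = 2.054 + 1.645 = 3.699.
n = 2 × (3.699 / 0.61)² = 2 × 6.064² = 2 × 36.77 = 73.5.
Round up to the next whole participant.

n = 74 per group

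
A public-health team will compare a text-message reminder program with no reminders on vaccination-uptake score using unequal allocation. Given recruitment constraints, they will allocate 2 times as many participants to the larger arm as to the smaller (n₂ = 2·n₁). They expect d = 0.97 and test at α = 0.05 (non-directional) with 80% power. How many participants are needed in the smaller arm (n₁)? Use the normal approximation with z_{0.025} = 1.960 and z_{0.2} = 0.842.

With allocation ratio k = n₂/n₁ = 2, Var(x̄₁−x̄₂) = σ²(1/n₁ + 1/(k·n₁)) = σ²·(k+1)/(k·n₁).
So n₁ = (1 + 1/k)·((z_{α/2} + z_β)/d)² = 1.500 × (2.802/0.97)².
n₁ = 1.500 × 8.34 = 12.5.
Round up: n₁ = 13, giving n₂ = 2 × 13 = 26.

n₁ = 13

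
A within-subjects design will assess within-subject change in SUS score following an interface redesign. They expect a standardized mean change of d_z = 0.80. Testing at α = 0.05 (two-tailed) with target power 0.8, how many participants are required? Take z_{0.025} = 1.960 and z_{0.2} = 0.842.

For a paired (one-sample on differences) test: n = ((z_{α/2} + z_β) / d)².
z_{α/2} + z_β = 1.960 + 0.842 = 2.802.
n = (2.802 / 0.80)² = 3.502² = 12.27.
Round up.

n = 13 pairs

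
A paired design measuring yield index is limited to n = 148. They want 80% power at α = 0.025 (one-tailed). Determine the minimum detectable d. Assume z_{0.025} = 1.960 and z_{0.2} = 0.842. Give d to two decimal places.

d_min ≈ 0.23

For a single sample (or paired design) of n = 148: d_min = (z_{α} + z_β)/√n.
z-sum = 1.960 + 0.842 = 2.802.
d_min = 2.802 / √148 = 2.802 / 12.166 = 0.230.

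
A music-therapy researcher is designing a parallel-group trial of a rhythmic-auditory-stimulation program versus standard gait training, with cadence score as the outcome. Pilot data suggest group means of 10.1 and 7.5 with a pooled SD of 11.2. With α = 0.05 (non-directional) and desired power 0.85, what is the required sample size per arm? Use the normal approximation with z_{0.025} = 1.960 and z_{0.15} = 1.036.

n = 334 per group

Cohen's d = |M₁ − M₂| / SD_pooled = |10.1 − 7.5| / 11.2 = 2.6 / 11.2 = 0.232.
For two independent groups with equal n: n = 2·((z_{α/2} + z_β) / d)².
z_{α/2} + z_β = 1.960 + 1.036 = 2.996.
n = 2 × (2.996 / 0.232)² = 2 × 12.914² = 2 × 166.77 = 333.5.
Round up to the next whole participant.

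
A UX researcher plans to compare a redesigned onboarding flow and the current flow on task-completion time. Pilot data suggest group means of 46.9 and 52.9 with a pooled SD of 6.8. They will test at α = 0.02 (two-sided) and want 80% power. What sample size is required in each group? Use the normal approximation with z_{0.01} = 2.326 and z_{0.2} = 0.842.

Cohen's d = |M₁ − M₂| / SD_pooled = |46.9 − 52.9| / 6.8 = 6.0 / 6.8 = 0.882.
For two independent groups with equal n: n = 2·((z_{α/2} + z_β) / d)².
z_{α/2} + z_β = 2.326 + 0.842 = 3.168.
n = 2 × (3.168 / 0.882)² = 2 × 3.592² = 2 × 12.90 = 25.8.
Round up to the next whole participant.

n = 26 per group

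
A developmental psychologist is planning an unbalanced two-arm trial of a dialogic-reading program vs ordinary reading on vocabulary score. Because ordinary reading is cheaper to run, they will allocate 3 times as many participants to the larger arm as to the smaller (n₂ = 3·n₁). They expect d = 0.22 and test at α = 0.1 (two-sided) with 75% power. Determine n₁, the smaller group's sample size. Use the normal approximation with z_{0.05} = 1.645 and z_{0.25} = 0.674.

n₁ = 149

With allocation ratio k = n₂/n₁ = 3, Var(x̄₁−x̄₂) = σ²(1/n₁ + 1/(k·n₁)) = σ²·(k+1)/(k·n₁).
So n₁ = (1 + 1/k)·((z_{α/2} + z_β)/d)² = 1.333 × (2.319/0.22)².
n₁ = 1.333 × 111.11 = 148.1.
Round up: n₁ = 149, giving n₂ = 3 × 149 = 447.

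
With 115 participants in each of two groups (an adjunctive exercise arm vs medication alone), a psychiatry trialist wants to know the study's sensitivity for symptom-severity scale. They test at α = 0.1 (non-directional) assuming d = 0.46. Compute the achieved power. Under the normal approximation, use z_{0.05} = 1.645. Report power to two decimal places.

For two equal groups, power = Φ(d·√(n/2) − z_{α/2}).
d·√(n/2) = 0.46 × √(115/2) = 0.46 × 7.583 = 3.488.
z_β = 3.488 − 1.645 = 1.843.
Power = Φ(1.843) = 0.967.

power ≈ 0.97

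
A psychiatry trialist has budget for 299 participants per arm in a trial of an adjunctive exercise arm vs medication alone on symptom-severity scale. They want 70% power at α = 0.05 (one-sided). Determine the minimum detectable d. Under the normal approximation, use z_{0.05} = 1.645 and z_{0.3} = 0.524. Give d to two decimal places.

For two independent groups of n = 299 each: d_min = (z_{α} + z_β)·√(2/n).
z-sum = 1.645 + 0.524 = 2.169.
d_min = 2.169 × √(2/299) = 2.169 × 0.0818 = 0.177.

d_min ≈ 0.18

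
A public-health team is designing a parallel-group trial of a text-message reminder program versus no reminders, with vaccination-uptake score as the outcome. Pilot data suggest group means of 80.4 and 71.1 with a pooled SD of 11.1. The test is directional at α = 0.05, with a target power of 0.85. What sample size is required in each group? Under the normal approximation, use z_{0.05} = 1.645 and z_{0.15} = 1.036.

n = 21 per group

Cohen's d = |M₁ − M₂| / SD_pooled = |80.4 − 71.1| / 11.1 = 9.3 / 11.1 = 0.838.
For two independent groups with equal n: n = 2·((z_{α} + z_β) / d)².
z_{α} + z_β = 1.645 + 1.036 = 2.681.
n = 2 × (2.681 / 0.838)² = 2 × 3.199² = 2 × 10.24 = 20.5.
Round up to the next whole participant.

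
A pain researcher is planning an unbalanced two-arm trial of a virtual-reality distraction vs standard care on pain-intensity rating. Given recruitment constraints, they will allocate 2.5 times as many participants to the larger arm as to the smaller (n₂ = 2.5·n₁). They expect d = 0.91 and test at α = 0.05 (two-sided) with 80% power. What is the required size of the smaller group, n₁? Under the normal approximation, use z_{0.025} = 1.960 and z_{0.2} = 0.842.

n₁ = 14

With allocation ratio k = n₂/n₁ = 2.5, Var(x̄₁−x̄₂) = σ²(1/n₁ + 1/(k·n₁)) = σ²·(k+1)/(k·n₁).
So n₁ = (1 + 1/k)·((z_{α/2} + z_β)/d)² = 1.400 × (2.802/0.91)².
n₁ = 1.400 × 9.48 = 13.3.
Round up: n₁ = 14, giving n₂ = 2.5 × 14 = 35.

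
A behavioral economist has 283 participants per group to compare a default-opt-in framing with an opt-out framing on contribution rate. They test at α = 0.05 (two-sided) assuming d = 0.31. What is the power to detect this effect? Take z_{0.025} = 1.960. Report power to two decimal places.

For two equal groups, power = Φ(d·√(n/2) − z_{α/2}).
d·√(n/2) = 0.31 × √(283/2) = 0.31 × 11.895 = 3.688.
z_β = 3.688 − 1.960 = 1.728.
Power = Φ(1.728) = 0.958.

power ≈ 0.96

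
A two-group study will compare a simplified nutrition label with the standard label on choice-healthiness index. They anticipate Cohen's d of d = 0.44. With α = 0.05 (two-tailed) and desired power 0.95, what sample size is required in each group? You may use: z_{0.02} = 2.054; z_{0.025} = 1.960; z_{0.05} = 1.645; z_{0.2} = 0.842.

n = 135 per group

For two independent groups with equal n: n = 2·((z_{α/2} + z_β) / d)².
z_{α/2} + z_β = 1.960 + 1.645 = 3.605.
n = 2 × (3.605 / 0.44)² = 2 × 8.193² = 2 × 67.13 = 134.3.
Round up to the next whole participant.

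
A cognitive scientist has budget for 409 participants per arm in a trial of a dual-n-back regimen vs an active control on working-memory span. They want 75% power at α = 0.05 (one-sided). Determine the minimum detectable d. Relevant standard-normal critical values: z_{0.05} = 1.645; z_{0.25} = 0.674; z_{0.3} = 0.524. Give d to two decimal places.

For two independent groups of n = 409 each: d_min = (z_{α} + z_β)·√(2/n).
z-sum = 1.645 + 0.674 = 2.319.
d_min = 2.319 × √(2/409) = 2.319 × 0.0699 = 0.162.

d_min ≈ 0.16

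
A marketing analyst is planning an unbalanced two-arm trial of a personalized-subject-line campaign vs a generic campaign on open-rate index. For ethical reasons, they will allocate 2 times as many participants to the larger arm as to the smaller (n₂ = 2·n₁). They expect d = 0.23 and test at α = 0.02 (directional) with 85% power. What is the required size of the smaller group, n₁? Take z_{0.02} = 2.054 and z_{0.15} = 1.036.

n₁ = 271

With allocation ratio k = n₂/n₁ = 2, Var(x̄₁−x̄₂) = σ²(1/n₁ + 1/(k·n₁)) = σ²·(k+1)/(k·n₁).
So n₁ = (1 + 1/k)·((z_{α} + z_β)/d)² = 1.500 × (3.090/0.23)².
n₁ = 1.500 × 180.49 = 270.7.
Round up: n₁ = 271, giving n₂ = 2 × 271 = 542.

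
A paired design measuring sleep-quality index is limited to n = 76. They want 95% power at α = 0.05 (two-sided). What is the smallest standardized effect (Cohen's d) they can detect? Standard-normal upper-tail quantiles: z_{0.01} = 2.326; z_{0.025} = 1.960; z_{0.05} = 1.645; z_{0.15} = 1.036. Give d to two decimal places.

d_min ≈ 0.41

For a single sample (or paired design) of n = 76: d_min = (z_{α/2} + z_β)/√n.
z-sum = 1.960 + 1.645 = 3.605.
d_min = 3.605 / √76 = 3.605 / 8.718 = 0.414.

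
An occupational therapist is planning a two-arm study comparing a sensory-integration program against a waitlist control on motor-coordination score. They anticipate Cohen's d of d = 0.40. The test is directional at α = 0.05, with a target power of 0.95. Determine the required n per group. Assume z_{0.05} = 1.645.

n = 136 per group

For two independent groups with equal n: n = 2·((z_{α} + z_β) / d)².
z_{α} + z_β = 1.645 + 1.645 = 3.290.
n = 2 × (3.290 / 0.40)² = 2 × 8.225² = 2 × 67.65 = 135.3.
Round up to the next whole participant.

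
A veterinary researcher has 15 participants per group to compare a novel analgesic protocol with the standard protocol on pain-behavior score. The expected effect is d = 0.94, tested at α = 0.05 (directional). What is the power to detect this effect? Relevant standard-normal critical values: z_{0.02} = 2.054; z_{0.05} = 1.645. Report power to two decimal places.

For two equal groups, power = Φ(d·√(n/2) − z_{α}).
d·√(n/2) = 0.94 × √(15/2) = 0.94 × 2.739 = 2.574.
z_β = 2.574 − 1.645 = 0.929.
Power = Φ(0.929) = 0.824.

power ≈ 0.82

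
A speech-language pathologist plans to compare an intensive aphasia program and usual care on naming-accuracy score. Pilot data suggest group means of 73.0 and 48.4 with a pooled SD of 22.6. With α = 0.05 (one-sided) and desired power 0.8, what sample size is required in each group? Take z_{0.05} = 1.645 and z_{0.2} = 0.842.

n = 11 per group

Cohen's d = |M₁ − M₂| / SD_pooled = |73.0 − 48.4| / 22.6 = 24.6 / 22.6 = 1.088.
For two independent groups with equal n: n = 2·((z_{α} + z_β) / d)².
z_{α} + z_β = 1.645 + 0.842 = 2.487.
n = 2 × (2.487 / 1.088)² = 2 × 2.286² = 2 × 5.23 = 10.5.
Round up to the next whole participant.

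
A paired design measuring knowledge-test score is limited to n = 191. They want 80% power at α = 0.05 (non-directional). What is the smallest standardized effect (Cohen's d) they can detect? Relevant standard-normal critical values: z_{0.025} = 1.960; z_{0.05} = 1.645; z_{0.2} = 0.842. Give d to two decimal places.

For a single sample (or paired design) of n = 191: d_min = (z_{α/2} + z_β)/√n.
z-sum = 1.960 + 0.842 = 2.802.
d_min = 2.802 / √191 = 2.802 / 13.820 = 0.203.

d_min ≈ 0.20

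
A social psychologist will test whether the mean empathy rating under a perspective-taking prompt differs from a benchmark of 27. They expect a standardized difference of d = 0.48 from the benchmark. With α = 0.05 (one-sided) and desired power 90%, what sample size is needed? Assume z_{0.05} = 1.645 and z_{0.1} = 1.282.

n = 38

For a one-sample test: n = ((z_{α} + z_β) / d)².
z_{α} + z_β = 1.645 + 1.282 = 2.927.
n = (2.927 / 0.48)² = 6.098² = 37.18.
Round up.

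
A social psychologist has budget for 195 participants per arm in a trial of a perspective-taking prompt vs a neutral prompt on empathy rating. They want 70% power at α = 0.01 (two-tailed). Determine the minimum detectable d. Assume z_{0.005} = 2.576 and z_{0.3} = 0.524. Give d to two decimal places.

For two independent groups of n = 195 each: d_min = (z_{α/2} + z_β)·√(2/n).
z-sum = 2.576 + 0.524 = 3.100.
d_min = 3.100 × √(2/195) = 3.100 × 0.1013 = 0.314.

d_min ≈ 0.31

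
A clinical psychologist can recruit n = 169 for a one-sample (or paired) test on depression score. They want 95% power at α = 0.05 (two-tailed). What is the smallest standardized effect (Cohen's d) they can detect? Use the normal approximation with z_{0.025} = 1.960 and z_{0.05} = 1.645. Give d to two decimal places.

For a single sample (or paired design) of n = 169: d_min = (z_{α/2} + z_β)/√n.
z-sum = 1.960 + 1.645 = 3.605.
d_min = 3.605 / √169 = 3.605 / 13.000 = 0.277.

d_min ≈ 0.28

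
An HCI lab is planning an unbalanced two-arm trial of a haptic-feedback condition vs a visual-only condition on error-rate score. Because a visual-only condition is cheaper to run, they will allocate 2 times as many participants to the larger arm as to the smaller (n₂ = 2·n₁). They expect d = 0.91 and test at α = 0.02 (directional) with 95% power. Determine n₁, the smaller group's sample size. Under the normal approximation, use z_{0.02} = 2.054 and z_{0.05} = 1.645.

n₁ = 25

With allocation ratio k = n₂/n₁ = 2, Var(x̄₁−x̄₂) = σ²(1/n₁ + 1/(k·n₁)) = σ²·(k+1)/(k·n₁).
So n₁ = (1 + 1/k)·((z_{α} + z_β)/d)² = 1.500 × (3.699/0.91)².
n₁ = 1.500 × 16.52 = 24.8.
Round up: n₁ = 25, giving n₂ = 2 × 25 = 50.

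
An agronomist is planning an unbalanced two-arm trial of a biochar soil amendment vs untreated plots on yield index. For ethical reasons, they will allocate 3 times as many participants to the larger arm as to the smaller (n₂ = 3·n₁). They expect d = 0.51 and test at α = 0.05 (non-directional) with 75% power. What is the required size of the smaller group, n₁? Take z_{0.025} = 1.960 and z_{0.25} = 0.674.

n₁ = 36

With allocation ratio k = n₂/n₁ = 3, Var(x̄₁−x̄₂) = σ²(1/n₁ + 1/(k·n₁)) = σ²·(k+1)/(k·n₁).
So n₁ = (1 + 1/k)·((z_{α/2} + z_β)/d)² = 1.333 × (2.634/0.51)².
n₁ = 1.333 × 26.67 = 35.6.
Round up: n₁ = 36, giving n₂ = 3 × 36 = 108.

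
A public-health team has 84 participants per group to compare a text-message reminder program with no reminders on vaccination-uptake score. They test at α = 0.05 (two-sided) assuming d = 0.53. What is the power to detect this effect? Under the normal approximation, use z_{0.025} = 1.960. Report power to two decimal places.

For two equal groups, power = Φ(d·√(n/2) − z_{α/2}).
d·√(n/2) = 0.53 × √(84/2) = 0.53 × 6.481 = 3.435.
z_β = 3.435 − 1.960 = 1.475.
Power = Φ(1.475) = 0.930.

power ≈ 0.93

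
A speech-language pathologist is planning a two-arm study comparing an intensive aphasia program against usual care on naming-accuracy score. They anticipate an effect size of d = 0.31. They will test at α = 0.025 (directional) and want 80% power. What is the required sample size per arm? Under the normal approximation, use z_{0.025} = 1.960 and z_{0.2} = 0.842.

n = 164 per group

For two independent groups with equal n: n = 2·((z_{α} + z_β) / d)².
z_{α} + z_β = 1.960 + 0.842 = 2.802.
n = 2 × (2.802 / 0.31)² = 2 × 9.039² = 2 × 81.70 = 163.4.
Round up to the next whole participant.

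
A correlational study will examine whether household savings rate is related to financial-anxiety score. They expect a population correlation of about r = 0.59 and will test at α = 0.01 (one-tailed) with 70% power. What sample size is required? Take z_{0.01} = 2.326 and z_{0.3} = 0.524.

n = 21

Fisher's z: C = ½·ln((1+r)/(1−r)) = ½·ln(3.8780) = 0.6777.
n = ((z_{α} + z_β)/C)² + 3.
(2.326 + 0.524) / 0.6777 = 2.850 / 0.6777 = 4.205.
n = 4.205² + 3 = 17.69 + 3 = 20.7.
Round up.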